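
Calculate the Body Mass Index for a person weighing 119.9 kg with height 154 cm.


BMI = weight / height^2
height = 154 cm = 1.54 m
BMI = 119.9 / 1.54^2
BMI = 50.56 kg/m^2


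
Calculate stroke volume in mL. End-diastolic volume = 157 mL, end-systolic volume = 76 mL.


SV = EDV - ESV
SV = 157 - 76
SV = 81 mL


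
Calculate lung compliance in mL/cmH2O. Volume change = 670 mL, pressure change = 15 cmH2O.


C = dV / dP
C = 670 / 15
C = 44.67 mL/cmH2O


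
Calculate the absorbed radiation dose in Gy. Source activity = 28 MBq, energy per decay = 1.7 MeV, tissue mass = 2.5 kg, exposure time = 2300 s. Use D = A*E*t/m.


A = 28 MBq = 2.8000e+07 Bq
E = 1.7 MeV = 2.7234e-13 J
D = A*E*t/m = 2.8000e+07*2.7234e-13*2300/2.5
D = 0.007015 Gy


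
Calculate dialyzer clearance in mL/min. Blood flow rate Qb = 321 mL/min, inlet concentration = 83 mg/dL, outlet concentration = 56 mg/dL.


K = Qb * (Cb_in - Cb_out) / Cb_in
K = 321 * (83 - 56) / 83
K = 104.4 mL/min


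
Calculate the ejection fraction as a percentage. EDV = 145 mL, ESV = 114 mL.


SV = EDV - ESV = 145 - 114 = 31 mL
EF = SV/EDV * 100 = 31/145 * 100
EF = 21.38%


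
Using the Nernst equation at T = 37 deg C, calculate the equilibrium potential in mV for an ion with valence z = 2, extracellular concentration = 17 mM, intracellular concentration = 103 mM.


E = (RT/(zF)) * ln(C_out/C_in)
T = 37 + 273.15 = 310.15 K
E = (8.314 * 310.15 / (2 * 96485)) * ln(17/103)
E = -24.07 mV


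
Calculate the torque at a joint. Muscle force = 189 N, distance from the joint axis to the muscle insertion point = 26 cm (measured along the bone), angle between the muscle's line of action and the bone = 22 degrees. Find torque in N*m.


Torque = F * d * sin(theta)   (moment arm = d*sin(theta))
d = 26 cm = 0.26 m
Torque = 189 * 0.26 * sin(22)
Torque = 18.41 N*m


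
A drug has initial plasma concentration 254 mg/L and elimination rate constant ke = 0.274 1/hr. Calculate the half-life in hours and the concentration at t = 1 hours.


t_half = ln(2) / ke = 0.693147 / 0.274 = 2.53 hr
C(t) = C0 * exp(-ke*t) = 254 * exp(-0.274*1)
C(1) = 193.1 mg/L


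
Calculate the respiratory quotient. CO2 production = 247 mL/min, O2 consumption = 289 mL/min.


RQ = VCO2 / VO2
RQ = 247 / 289
RQ = 0.8547


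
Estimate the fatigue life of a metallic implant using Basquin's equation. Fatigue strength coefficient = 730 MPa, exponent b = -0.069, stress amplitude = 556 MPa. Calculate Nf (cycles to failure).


sigma_a = sigma_f' * (2Nf)^b
2Nf = (sigma_a/sigma_f')^(1/b)
2Nf = (556/730)^(1/-0.069)
2Nf = 51.72972
Nf = 25.86


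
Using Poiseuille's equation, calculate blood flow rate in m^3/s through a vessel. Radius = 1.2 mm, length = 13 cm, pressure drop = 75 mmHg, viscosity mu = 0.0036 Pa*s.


Q = pi*r^4*dP / (8*mu*L)
r = 0.0012 m, L = 0.13 m
dP = 75 mmHg = 9999.15 Pa
Q = 1.7398e-05 m^3/s


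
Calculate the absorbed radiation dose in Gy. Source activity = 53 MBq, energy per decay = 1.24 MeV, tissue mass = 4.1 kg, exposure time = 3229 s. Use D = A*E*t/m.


A = 53 MBq = 5.3000e+07 Bq
E = 1.24 MeV = 1.98648e-13 J
D = A*E*t/m = 5.3000e+07*1.98648e-13*3229/4.1
D = 0.008292 Gy


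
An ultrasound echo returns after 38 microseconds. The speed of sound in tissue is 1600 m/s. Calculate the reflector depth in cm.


depth = c * t / 2
t = 38 us = 3.8000e-05 s
depth = 1600 * 3.8000e-05 / 2
depth = 0.0304 m = 3.04 cm


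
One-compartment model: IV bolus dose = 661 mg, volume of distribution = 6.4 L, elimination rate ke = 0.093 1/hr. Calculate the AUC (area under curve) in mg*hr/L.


C0 = Dose/Vd = 661/6.4 = 103.281 mg/L
AUC = C0/ke = 103.281/0.093
AUC = 1111 mg*hr/L


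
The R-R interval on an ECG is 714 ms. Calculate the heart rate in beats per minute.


HR = 60 / RR_interval(s)
RR = 714 ms = 0.714 s
HR = 60 / 0.714 = 84.03 bpm


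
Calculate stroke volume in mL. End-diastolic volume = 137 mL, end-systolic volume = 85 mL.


SV = EDV - ESV
SV = 137 - 85
SV = 52 mL


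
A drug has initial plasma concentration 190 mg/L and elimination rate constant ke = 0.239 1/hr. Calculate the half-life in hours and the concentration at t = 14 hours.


t_half = ln(2) / ke = 0.693147 / 0.239 = 2.9 hr
C(t) = C0 * exp(-ke*t) = 190 * exp(-0.239*14)
C(14) = 6.693 mg/L


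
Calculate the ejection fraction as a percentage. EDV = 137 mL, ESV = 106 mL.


SV = EDV - ESV = 137 - 106 = 31 mL
EF = SV/EDV * 100 = 31/137 * 100
EF = 22.63%


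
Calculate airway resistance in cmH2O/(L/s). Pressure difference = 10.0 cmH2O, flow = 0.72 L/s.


R = dP / flow
R = 10.0 / 0.72
R = 13.89 cmH2O/(L/s)


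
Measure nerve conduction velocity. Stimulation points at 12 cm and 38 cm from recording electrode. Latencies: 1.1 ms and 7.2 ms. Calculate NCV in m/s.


Distance = (38 - 12) / 100 = 0.26 m
dt = (7.2 - 1.1) / 1000 = 0.0061 s
NCV = dist / dt = 42.62 m/s


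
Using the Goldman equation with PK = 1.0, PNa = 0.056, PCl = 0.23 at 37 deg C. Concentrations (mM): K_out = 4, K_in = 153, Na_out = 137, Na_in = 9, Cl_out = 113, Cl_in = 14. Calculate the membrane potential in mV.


Vm = (RT/F)*ln((PK*Ko + PNa*Nao + PCl*Cli)/(PK*Ki + PNa*Nai + PCl*Clo))
Numer = 14.892, Denom = 179.494
Vm = -66.53 mV


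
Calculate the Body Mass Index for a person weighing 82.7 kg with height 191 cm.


BMI = weight / height^2
height = 191 cm = 1.91 m
BMI = 82.7 / 1.91^2
BMI = 22.67 kg/m^2


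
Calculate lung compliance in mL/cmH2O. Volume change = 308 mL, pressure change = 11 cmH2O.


C = dV / dP
C = 308 / 11
C = 28 mL/cmH2O


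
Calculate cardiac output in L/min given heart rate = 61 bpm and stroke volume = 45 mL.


CO = HR * SV
CO = 61 * 45 / 1000
CO = 2.745 L/min


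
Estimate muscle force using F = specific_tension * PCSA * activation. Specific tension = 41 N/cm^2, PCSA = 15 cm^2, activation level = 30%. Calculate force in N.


F = sigma * PCSA * activation
F = 41 * 15 * 0.3
F = 184.5 N


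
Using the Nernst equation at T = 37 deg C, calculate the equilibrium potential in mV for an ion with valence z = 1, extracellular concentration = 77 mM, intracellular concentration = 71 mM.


E = (RT/(zF)) * ln(C_out/C_in)
T = 37 + 273.15 = 310.15 K
E = (8.314 * 310.15 / (1 * 96485)) * ln(77/71)
E = 2.168 mV


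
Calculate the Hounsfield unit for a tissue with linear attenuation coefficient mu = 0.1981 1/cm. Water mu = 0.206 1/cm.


HU = ((mu_tissue - mu_water) / mu_water) * 1000
HU = ((0.1981 - 0.206) / 0.206) * 1000
HU = -38.35


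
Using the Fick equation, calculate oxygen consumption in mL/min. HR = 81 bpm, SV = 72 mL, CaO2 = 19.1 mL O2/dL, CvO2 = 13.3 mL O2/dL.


CO = HR*SV = 81*72/1000 = 5.832 L/min
a-v O2 diff = 19.1 - 13.3 = 5.8 mL/dL
VO2 = CO * (CaO2-CvO2) * 10 dL/L
VO2 = 5.832 * 5.8 * 10
VO2 = 338.3 mL/min


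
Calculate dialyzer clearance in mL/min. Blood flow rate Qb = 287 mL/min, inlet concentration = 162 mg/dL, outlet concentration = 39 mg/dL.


K = Qb * (Cb_in - Cb_out) / Cb_in
K = 287 * (162 - 39) / 162
K = 217.9 mL/min


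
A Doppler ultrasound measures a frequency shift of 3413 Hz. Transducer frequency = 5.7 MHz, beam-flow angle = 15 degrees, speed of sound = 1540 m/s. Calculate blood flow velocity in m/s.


v = fd * c / (2 * f0 * cos(theta))
v = 3413 * 1540 / (2 * 5.7000e+06 * cos(15))
v = 0.4773 m/s


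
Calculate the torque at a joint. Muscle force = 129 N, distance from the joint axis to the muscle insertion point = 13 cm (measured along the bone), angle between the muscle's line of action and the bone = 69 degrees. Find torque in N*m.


Torque = F * d * sin(theta)   (moment arm = d*sin(theta))
d = 13 cm = 0.13 m
Torque = 129 * 0.13 * sin(69)
Torque = 15.66 N*m


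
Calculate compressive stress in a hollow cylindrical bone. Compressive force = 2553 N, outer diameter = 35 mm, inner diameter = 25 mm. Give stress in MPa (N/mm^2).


A = pi*(r_o^2 - r_i^2)
r_o = 17.5 mm, r_i = 12.5 mm
A = 471.239 mm^2
sigma = F/A = 2553 / 471.239
sigma = 5.418 MPa


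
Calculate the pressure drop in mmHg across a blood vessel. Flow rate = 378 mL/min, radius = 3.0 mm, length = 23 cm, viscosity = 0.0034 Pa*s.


dP = 8*mu*L*Q / (pi*r^4)
Q = 378 mL/min = 6.3e-06 m^3/s
dP = 154.883 Pa = 154.883 / 133.322 mmHg = 1.162 mmHg


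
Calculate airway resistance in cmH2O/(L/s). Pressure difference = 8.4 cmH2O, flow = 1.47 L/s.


R = dP / flow
R = 8.4 / 1.47
R = 5.714 cmH2O/(L/s)


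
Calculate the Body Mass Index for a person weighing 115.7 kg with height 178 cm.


BMI = weight / height^2
height = 178 cm = 1.78 m
BMI = 115.7 / 1.78^2
BMI = 36.52 kg/m^2


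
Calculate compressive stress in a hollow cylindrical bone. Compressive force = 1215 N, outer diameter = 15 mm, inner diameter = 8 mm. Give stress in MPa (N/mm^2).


A = pi*(r_o^2 - r_i^2)
r_o = 7.5 mm, r_i = 4 mm
A = 126.449 mm^2
sigma = F/A = 1215 / 126.449
sigma = 9.609 MPa


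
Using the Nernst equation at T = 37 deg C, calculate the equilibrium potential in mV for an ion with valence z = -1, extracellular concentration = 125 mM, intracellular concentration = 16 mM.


E = (RT/(zF)) * ln(C_out/C_in)
T = 37 + 273.15 = 310.15 K
E = (8.314 * 310.15 / (-1 * 96485)) * ln(125/16)
E = -54.94 mV


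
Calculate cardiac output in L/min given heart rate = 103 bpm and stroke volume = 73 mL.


CO = HR * SV
CO = 103 * 73 / 1000
CO = 7.519 L/min


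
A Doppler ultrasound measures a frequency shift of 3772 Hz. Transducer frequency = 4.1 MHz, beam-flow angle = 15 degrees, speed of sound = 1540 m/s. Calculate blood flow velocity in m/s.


v = fd * c / (2 * f0 * cos(theta))
v = 3772 * 1540 / (2 * 4.1000e+06 * cos(15))
v = 0.7334 m/s


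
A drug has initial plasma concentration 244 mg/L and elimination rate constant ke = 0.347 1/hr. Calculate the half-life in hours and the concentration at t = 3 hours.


t_half = ln(2) / ke = 0.693147 / 0.347 = 1.998 hr
C(t) = C0 * exp(-ke*t) = 244 * exp(-0.347*3)
C(3) = 86.16 mg/L


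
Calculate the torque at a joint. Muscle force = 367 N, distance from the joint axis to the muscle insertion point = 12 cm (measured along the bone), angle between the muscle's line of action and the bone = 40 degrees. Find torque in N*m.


Torque = F * d * sin(theta)   (moment arm = d*sin(theta))
d = 12 cm = 0.12 m
Torque = 367 * 0.12 * sin(40)
Torque = 28.31 N*m


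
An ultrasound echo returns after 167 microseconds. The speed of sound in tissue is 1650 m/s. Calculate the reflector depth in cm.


depth = c * t / 2
t = 167 us = 1.6700e-04 s
depth = 1650 * 1.6700e-04 / 2
depth = 0.137775 m = 13.7775 cm


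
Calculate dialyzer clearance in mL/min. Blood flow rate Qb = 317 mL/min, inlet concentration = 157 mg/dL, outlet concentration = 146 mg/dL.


K = Qb * (Cb_in - Cb_out) / Cb_in
K = 317 * (157 - 146) / 157
K = 22.21 mL/min


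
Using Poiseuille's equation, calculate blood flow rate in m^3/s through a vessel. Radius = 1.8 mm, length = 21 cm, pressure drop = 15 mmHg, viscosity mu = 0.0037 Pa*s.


Q = pi*r^4*dP / (8*mu*L)
r = 0.0018 m, L = 0.21 m
dP = 15 mmHg = 1999.83 Pa
Q = 1.0610e-05 m^3/s


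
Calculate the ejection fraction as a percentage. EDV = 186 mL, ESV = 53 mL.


SV = EDV - ESV = 186 - 53 = 133 mL
EF = SV/EDV * 100 = 133/186 * 100
EF = 71.51%


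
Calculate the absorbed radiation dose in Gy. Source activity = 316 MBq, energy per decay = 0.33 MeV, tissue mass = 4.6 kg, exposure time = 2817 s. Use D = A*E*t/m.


A = 316 MBq = 3.1600e+08 Bq
E = 0.33 MeV = 5.2866e-14 J
D = A*E*t/m = 3.1600e+08*5.2866e-14*2817/4.6
D = 0.01023 Gy


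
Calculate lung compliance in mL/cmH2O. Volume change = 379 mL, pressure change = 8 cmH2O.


C = dV / dP
C = 379 / 8
C = 47.38 mL/cmH2O


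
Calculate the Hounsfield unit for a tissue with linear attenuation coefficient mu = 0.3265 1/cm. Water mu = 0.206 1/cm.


HU = ((mu_tissue - mu_water) / mu_water) * 1000
HU = ((0.3265 - 0.206) / 0.206) * 1000
HU = 585


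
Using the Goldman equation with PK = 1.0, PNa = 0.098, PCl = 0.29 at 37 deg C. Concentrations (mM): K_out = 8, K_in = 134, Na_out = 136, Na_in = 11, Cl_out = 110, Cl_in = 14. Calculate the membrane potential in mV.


Vm = (RT/F)*ln((PK*Ko + PNa*Nao + PCl*Cli)/(PK*Ki + PNa*Nai + PCl*Clo))
Numer = 25.388, Denom = 166.978
Vm = -50.34 mV


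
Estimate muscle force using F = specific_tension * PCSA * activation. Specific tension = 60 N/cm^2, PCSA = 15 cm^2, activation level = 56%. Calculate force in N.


F = sigma * PCSA * activation
F = 60 * 15 * 0.56
F = 504 N


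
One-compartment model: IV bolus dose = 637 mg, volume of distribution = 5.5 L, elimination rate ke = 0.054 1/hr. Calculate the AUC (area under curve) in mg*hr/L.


C0 = Dose/Vd = 637/5.5 = 115.818 mg/L
AUC = C0/ke = 115.818/0.054
AUC = 2145 mg*hr/L


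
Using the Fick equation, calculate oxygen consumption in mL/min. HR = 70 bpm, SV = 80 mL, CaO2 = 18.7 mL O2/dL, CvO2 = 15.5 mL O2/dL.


CO = HR*SV = 70*80/1000 = 5.6 L/min
a-v O2 diff = 18.7 - 15.5 = 3.2 mL/dL
VO2 = CO * (CaO2-CvO2) * 10 dL/L
VO2 = 5.6 * 3.2 * 10
VO2 = 179.2 mL/min


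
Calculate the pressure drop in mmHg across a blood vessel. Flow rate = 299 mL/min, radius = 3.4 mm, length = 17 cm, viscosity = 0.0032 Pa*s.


dP = 8*mu*L*Q / (pi*r^4)
Q = 299 mL/min = 4.98333e-06 m^3/s
dP = 51.6586 Pa = 51.6586 / 133.322 mmHg = 0.3875 mmHg


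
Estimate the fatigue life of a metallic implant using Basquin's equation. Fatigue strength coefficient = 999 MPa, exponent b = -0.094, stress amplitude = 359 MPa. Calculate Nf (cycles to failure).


sigma_a = sigma_f' * (2Nf)^b
2Nf = (sigma_a/sigma_f')^(1/b)
2Nf = (359/999)^(1/-0.094)
2Nf = 53507.581
Nf = 2.675e+04


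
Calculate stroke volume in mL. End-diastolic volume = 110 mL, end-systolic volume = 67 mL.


SV = EDV - ESV
SV = 110 - 67
SV = 43 mL


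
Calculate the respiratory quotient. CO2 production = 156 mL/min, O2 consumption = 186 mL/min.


RQ = VCO2 / VO2
RQ = 156 / 186
RQ = 0.8387


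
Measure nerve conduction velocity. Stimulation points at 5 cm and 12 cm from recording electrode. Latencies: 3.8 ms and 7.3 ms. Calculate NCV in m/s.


Distance = (12 - 5) / 100 = 0.07 m
dt = (7.3 - 3.8) / 1000 = 0.0035 s
NCV = dist / dt = 20 m/s


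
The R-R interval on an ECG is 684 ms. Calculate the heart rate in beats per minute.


HR = 60 / RR_interval(s)
RR = 684 ms = 0.684 s
HR = 60 / 0.684 = 87.72 bpm


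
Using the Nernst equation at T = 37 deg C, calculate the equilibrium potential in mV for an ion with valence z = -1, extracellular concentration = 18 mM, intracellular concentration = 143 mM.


E = (RT/(zF)) * ln(C_out/C_in)
T = 37 + 273.15 = 310.15 K
E = (8.314 * 310.15 / (-1 * 96485)) * ln(18/143)
E = 55.39 mV


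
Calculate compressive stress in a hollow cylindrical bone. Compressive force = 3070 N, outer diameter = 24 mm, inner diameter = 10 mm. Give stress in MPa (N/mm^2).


A = pi*(r_o^2 - r_i^2)
r_o = 12 mm, r_i = 5 mm
A = 373.85 mm^2
sigma = F/A = 3070 / 373.85
sigma = 8.212 MPa


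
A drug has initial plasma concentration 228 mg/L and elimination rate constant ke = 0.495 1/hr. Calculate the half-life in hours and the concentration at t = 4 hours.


t_half = ln(2) / ke = 0.693147 / 0.495 = 1.4 hr
C(t) = C0 * exp(-ke*t) = 228 * exp(-0.495*4)
C(4) = 31.48 mg/L


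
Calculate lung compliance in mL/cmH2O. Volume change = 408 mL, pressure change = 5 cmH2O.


C = dV / dP
C = 408 / 5
C = 81.6 mL/cmH2O


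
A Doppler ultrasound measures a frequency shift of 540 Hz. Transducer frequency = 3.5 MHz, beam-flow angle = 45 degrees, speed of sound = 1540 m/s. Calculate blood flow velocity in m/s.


v = fd * c / (2 * f0 * cos(theta))
v = 540 * 1540 / (2 * 3.5000e+06 * cos(45))
v = 0.168 m/s


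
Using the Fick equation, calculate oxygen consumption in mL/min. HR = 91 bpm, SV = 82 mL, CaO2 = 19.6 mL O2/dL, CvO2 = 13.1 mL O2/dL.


CO = HR*SV = 91*82/1000 = 7.462 L/min
a-v O2 diff = 19.6 - 13.1 = 6.5 mL/dL
VO2 = CO * (CaO2-CvO2) * 10 dL/L
VO2 = 7.462 * 6.5 * 10
VO2 = 485 mL/min


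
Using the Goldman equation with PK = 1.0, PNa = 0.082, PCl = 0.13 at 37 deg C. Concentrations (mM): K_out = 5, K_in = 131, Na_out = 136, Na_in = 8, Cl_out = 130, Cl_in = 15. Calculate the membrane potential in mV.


Vm = (RT/F)*ln((PK*Ko + PNa*Nao + PCl*Cli)/(PK*Ki + PNa*Nai + PCl*Clo))
Numer = 18.102, Denom = 148.556
Vm = -56.26 mV


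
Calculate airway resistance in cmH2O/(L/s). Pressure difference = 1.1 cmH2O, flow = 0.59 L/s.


R = dP / flow
R = 1.1 / 0.59
R = 1.864 cmH2O/(L/s)


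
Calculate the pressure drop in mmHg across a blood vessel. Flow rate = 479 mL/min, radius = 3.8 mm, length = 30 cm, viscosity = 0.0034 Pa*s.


dP = 8*mu*L*Q / (pi*r^4)
Q = 479 mL/min = 7.98333e-06 m^3/s
dP = 99.4466 Pa = 99.4466 / 133.322 mmHg = 0.7459 mmHg


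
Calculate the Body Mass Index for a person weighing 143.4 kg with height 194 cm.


BMI = weight / height^2
height = 194 cm = 1.94 m
BMI = 143.4 / 1.94^2
BMI = 38.1 kg/m^2


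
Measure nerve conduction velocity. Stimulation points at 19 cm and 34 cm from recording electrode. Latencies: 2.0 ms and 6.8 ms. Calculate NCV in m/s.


Distance = (34 - 19) / 100 = 0.15 m
dt = (6.8 - 2.0) / 1000 = 0.0048 s
NCV = dist / dt = 31.25 m/s


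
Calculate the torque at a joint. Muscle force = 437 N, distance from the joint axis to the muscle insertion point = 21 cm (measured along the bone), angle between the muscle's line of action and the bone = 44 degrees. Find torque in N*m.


Torque = F * d * sin(theta)   (moment arm = d*sin(theta))
d = 21 cm = 0.21 m
Torque = 437 * 0.21 * sin(44)
Torque = 63.75 N*m


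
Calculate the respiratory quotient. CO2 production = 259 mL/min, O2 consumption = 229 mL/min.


RQ = VCO2 / VO2
RQ = 259 / 229
RQ = 1.131


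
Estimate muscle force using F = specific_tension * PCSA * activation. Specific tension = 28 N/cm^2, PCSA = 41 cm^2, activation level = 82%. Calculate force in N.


F = sigma * PCSA * activation
F = 28 * 41 * 0.82
F = 941.4 N


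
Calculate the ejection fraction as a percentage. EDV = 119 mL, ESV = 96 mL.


SV = EDV - ESV = 119 - 96 = 23 mL
EF = SV/EDV * 100 = 23/119 * 100
EF = 19.33%


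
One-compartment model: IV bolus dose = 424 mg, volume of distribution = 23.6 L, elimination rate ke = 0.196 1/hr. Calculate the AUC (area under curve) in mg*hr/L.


C0 = Dose/Vd = 424/23.6 = 17.9661 mg/L
AUC = C0/ke = 17.9661/0.196
AUC = 91.66 mg*hr/L


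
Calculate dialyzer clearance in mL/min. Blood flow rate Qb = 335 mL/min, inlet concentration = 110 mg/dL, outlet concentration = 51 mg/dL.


K = Qb * (Cb_in - Cb_out) / Cb_in
K = 335 * (110 - 51) / 110
K = 179.7 mL/min


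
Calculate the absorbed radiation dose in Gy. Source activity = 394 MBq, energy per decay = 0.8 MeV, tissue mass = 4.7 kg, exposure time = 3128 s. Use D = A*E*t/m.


A = 394 MBq = 3.9400e+08 Bq
E = 0.8 MeV = 1.2816e-13 J
D = A*E*t/m = 3.9400e+08*1.2816e-13*3128/4.7
D = 0.03361 Gy


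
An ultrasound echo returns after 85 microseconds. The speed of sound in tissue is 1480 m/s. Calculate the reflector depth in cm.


depth = c * t / 2
t = 85 us = 8.5000e-05 s
depth = 1480 * 8.5000e-05 / 2
depth = 0.0629 m = 6.29 cm


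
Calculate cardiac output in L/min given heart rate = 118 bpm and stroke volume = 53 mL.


CO = HR * SV
CO = 118 * 53 / 1000
CO = 6.254 L/min


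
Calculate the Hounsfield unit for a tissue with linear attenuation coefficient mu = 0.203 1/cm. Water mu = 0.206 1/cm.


HU = ((mu_tissue - mu_water) / mu_water) * 1000
HU = ((0.203 - 0.206) / 0.206) * 1000
HU = -14.56


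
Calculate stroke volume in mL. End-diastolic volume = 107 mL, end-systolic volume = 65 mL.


SV = EDV - ESV
SV = 107 - 65
SV = 42 mL


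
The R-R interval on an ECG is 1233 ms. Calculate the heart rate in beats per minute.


HR = 60 / RR_interval(s)
RR = 1233 ms = 1.233 s
HR = 60 / 1.233 = 48.66 bpm


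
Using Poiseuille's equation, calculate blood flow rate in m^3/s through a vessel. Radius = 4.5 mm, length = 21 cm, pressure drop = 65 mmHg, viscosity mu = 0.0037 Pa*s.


Q = pi*r^4*dP / (8*mu*L)
r = 0.0045 m, L = 0.21 m
dP = 65 mmHg = 8665.93 Pa
Q = 0.001796 m^3/s


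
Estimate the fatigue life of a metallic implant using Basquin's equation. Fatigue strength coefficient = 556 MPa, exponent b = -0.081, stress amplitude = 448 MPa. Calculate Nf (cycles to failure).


sigma_a = sigma_f' * (2Nf)^b
2Nf = (sigma_a/sigma_f')^(1/b)
2Nf = (448/556)^(1/-0.081)
2Nf = 14.387486
Nf = 7.194


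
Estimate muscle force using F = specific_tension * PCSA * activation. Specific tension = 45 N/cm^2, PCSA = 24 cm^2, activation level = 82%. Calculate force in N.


F = sigma * PCSA * activation
F = 45 * 24 * 0.82
F = 885.6 N


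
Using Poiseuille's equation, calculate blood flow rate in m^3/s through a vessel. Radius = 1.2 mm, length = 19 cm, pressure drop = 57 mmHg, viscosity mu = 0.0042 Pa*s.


Q = pi*r^4*dP / (8*mu*L)
r = 0.0012 m, L = 0.19 m
dP = 57 mmHg = 7599.354 Pa
Q = 7.7546e-06 m^3/s


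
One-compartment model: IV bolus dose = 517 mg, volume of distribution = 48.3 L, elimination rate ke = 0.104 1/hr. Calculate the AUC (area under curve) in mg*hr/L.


C0 = Dose/Vd = 517/48.3 = 10.7039 mg/L
AUC = C0/ke = 10.7039/0.104
AUC = 102.9 mg*hr/L


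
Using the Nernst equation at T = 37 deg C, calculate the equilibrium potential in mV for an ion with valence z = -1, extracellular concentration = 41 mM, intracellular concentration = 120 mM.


E = (RT/(zF)) * ln(C_out/C_in)
T = 37 + 273.15 = 310.15 K
E = (8.314 * 310.15 / (-1 * 96485)) * ln(41/120)
E = 28.7 mV


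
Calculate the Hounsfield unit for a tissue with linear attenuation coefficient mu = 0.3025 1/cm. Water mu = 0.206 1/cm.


HU = ((mu_tissue - mu_water) / mu_water) * 1000
HU = ((0.3025 - 0.206) / 0.206) * 1000
HU = 468.4


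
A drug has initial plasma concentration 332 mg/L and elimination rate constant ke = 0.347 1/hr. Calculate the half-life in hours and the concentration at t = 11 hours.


t_half = ln(2) / ke = 0.693147 / 0.347 = 1.998 hr
C(t) = C0 * exp(-ke*t) = 332 * exp(-0.347*11)
C(11) = 7.302 mg/L


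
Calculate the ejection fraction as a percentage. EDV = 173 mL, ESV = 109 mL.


SV = EDV - ESV = 173 - 109 = 64 mL
EF = SV/EDV * 100 = 64/173 * 100
EF = 36.99%


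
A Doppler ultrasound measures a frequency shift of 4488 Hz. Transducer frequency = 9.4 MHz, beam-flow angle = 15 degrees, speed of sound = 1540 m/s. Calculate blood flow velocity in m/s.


v = fd * c / (2 * f0 * cos(theta))
v = 4488 * 1540 / (2 * 9.4000e+06 * cos(15))
v = 0.3806 m/s


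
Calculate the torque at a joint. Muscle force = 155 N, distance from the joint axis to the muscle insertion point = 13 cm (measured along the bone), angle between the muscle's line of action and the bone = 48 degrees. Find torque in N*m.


Torque = F * d * sin(theta)   (moment arm = d*sin(theta))
d = 13 cm = 0.13 m
Torque = 155 * 0.13 * sin(48)
Torque = 14.97 N*m


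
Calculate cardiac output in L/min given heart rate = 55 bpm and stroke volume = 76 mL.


CO = HR * SV
CO = 55 * 76 / 1000
CO = 4.18 L/min


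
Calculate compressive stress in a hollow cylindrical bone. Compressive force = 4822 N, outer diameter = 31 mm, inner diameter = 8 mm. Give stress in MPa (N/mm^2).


A = pi*(r_o^2 - r_i^2)
r_o = 15.5 mm, r_i = 4 mm
A = 704.502 mm^2
sigma = F/A = 4822 / 704.502
sigma = 6.845 MPa


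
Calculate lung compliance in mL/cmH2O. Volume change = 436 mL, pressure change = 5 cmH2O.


C = dV / dP
C = 436 / 5
C = 87.2 mL/cmH2O


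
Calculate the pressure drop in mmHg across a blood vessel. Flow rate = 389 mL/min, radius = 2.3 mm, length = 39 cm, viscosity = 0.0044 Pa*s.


dP = 8*mu*L*Q / (pi*r^4)
Q = 389 mL/min = 6.48333e-06 m^3/s
dP = 1012.38 Pa = 1012.38 / 133.322 mmHg = 7.593 mmHg


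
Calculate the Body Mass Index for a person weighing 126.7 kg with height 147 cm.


BMI = weight / height^2
height = 147 cm = 1.47 m
BMI = 126.7 / 1.47^2
BMI = 58.63 kg/m^2


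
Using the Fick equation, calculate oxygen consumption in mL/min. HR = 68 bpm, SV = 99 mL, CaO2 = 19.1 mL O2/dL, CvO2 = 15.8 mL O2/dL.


CO = HR*SV = 68*99/1000 = 6.732 L/min
a-v O2 diff = 19.1 - 15.8 = 3.3 mL/dL
VO2 = CO * (CaO2-CvO2) * 10 dL/L
VO2 = 6.732 * 3.3 * 10
VO2 = 222.2 mL/min


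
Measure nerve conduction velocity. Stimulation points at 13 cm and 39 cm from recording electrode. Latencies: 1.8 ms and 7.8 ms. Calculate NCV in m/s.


Distance = (39 - 13) / 100 = 0.26 m
dt = (7.8 - 1.8) / 1000 = 0.006 s
NCV = dist / dt = 43.33 m/s


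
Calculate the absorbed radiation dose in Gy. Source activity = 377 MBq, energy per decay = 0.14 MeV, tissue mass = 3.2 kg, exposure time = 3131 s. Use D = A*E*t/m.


A = 377 MBq = 3.7700e+08 Bq
E = 0.14 MeV = 2.2428e-14 J
D = A*E*t/m = 3.7700e+08*2.2428e-14*3131/3.2
D = 0.008273 Gy


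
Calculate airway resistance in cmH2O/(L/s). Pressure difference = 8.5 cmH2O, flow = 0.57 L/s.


R = dP / flow
R = 8.5 / 0.57
R = 14.91 cmH2O/(L/s)


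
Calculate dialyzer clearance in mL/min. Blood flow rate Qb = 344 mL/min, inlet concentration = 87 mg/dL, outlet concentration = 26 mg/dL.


K = Qb * (Cb_in - Cb_out) / Cb_in
K = 344 * (87 - 26) / 87
K = 241.2 mL/min


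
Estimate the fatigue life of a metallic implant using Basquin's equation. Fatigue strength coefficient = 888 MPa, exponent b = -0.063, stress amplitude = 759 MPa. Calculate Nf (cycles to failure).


sigma_a = sigma_f' * (2Nf)^b
2Nf = (sigma_a/sigma_f')^(1/b)
2Nf = (759/888)^(1/-0.063)
2Nf = 12.08043
Nf = 6.04


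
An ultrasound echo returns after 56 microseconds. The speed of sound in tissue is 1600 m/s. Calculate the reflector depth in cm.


depth = c * t / 2
t = 56 us = 5.6000e-05 s
depth = 1600 * 5.6000e-05 / 2
depth = 0.0448 m = 4.48 cm


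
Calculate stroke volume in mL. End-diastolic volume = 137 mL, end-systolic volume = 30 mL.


SV = EDV - ESV
SV = 137 - 30
SV = 107 mL


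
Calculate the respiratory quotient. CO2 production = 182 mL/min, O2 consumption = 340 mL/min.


RQ = VCO2 / VO2
RQ = 182 / 340
RQ = 0.5353


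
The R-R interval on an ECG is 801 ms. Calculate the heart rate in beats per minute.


HR = 60 / RR_interval(s)
RR = 801 ms = 0.801 s
HR = 60 / 0.801 = 74.91 bpm


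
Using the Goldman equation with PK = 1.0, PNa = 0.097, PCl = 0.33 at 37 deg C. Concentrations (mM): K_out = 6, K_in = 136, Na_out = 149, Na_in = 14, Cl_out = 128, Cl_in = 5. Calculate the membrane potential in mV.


Vm = (RT/F)*ln((PK*Ko + PNa*Nao + PCl*Cli)/(PK*Ki + PNa*Nai + PCl*Clo))
Numer = 22.103, Denom = 179.598
Vm = -55.99 mV


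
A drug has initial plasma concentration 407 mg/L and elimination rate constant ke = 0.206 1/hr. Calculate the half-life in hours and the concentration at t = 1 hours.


t_half = ln(2) / ke = 0.693147 / 0.206 = 3.365 hr
C(t) = C0 * exp(-ke*t) = 407 * exp(-0.206*1)
C(1) = 331.2 mg/L


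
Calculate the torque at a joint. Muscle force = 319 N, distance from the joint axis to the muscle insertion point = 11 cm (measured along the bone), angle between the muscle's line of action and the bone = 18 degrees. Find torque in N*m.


Torque = F * d * sin(theta)   (moment arm = d*sin(theta))
d = 11 cm = 0.11 m
Torque = 319 * 0.11 * sin(18)
Torque = 10.84 N*m


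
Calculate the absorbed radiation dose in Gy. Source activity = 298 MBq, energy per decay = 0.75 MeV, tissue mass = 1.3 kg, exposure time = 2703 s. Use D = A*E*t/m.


A = 298 MBq = 2.9800e+08 Bq
E = 0.75 MeV = 1.2015e-13 J
D = A*E*t/m = 2.9800e+08*1.2015e-13*2703/1.3
D = 0.07445 Gy


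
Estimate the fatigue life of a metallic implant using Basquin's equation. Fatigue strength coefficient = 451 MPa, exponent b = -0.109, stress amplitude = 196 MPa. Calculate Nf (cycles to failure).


sigma_a = sigma_f' * (2Nf)^b
2Nf = (sigma_a/sigma_f')^(1/b)
2Nf = (196/451)^(1/-0.109)
2Nf = 2091.0831
Nf = 1046


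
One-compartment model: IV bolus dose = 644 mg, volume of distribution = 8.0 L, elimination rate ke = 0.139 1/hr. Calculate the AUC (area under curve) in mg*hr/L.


C0 = Dose/Vd = 644/8.0 = 80.5 mg/L
AUC = C0/ke = 80.5/0.139
AUC = 579.1 mg*hr/L


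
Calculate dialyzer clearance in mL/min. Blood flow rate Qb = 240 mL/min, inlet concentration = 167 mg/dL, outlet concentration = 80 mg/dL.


K = Qb * (Cb_in - Cb_out) / Cb_in
K = 240 * (167 - 80) / 167
K = 125 mL/min


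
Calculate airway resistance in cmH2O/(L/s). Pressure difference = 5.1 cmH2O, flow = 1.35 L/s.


R = dP / flow
R = 5.1 / 1.35
R = 3.778 cmH2O/(L/s)


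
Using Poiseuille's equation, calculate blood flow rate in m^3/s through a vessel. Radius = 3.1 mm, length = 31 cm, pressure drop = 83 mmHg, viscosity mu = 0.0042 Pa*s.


Q = pi*r^4*dP / (8*mu*L)
r = 0.0031 m, L = 0.31 m
dP = 83 mmHg = 11065.726 Pa
Q = 3.0823e-04 m^3/s


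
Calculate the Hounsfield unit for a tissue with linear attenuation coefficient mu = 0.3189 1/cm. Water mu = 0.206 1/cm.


HU = ((mu_tissue - mu_water) / mu_water) * 1000
HU = ((0.3189 - 0.206) / 0.206) * 1000
HU = 548.1


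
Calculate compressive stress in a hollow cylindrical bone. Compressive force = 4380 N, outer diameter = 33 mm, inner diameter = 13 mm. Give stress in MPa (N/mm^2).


A = pi*(r_o^2 - r_i^2)
r_o = 16.5 mm, r_i = 6.5 mm
A = 722.566 mm^2
sigma = F/A = 4380 / 722.566
sigma = 6.062 MPa


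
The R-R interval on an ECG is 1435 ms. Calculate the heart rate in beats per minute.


HR = 60 / RR_interval(s)
RR = 1435 ms = 1.435 s
HR = 60 / 1.435 = 41.81 bpm


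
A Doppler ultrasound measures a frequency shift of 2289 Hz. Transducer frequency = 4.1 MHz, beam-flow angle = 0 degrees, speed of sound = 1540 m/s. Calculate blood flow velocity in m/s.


v = fd * c / (2 * f0 * cos(theta))
v = 2289 * 1540 / (2 * 4.1000e+06 * cos(0))
v = 0.4299 m/s


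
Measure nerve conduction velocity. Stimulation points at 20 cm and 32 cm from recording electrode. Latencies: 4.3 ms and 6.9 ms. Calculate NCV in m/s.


Distance = (32 - 20) / 100 = 0.12 m
dt = (6.9 - 4.3) / 1000 = 0.0026 s
NCV = dist / dt = 46.15 m/s


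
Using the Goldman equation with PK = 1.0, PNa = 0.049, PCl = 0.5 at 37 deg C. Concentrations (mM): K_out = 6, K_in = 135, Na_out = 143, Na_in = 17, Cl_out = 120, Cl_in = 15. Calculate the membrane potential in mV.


Vm = (RT/F)*ln((PK*Ko + PNa*Nao + PCl*Cli)/(PK*Ki + PNa*Nai + PCl*Clo))
Numer = 20.507, Denom = 195.833
Vm = -60.31 mV


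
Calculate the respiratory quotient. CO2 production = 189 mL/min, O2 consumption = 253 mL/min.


RQ = VCO2 / VO2
RQ = 189 / 253
RQ = 0.747


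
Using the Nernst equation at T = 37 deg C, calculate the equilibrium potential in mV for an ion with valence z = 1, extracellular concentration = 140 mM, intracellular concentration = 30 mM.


E = (RT/(zF)) * ln(C_out/C_in)
T = 37 + 273.15 = 310.15 K
E = (8.314 * 310.15 / (1 * 96485)) * ln(140/30)
E = 41.17 mV


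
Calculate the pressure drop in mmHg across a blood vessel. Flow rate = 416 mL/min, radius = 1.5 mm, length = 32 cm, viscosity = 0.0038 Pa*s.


dP = 8*mu*L*Q / (pi*r^4)
Q = 416 mL/min = 6.93333e-06 m^3/s
dP = 4240.83 Pa = 4240.83 / 133.322 mmHg = 31.81 mmHg


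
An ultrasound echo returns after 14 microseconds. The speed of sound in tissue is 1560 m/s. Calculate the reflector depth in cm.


depth = c * t / 2
t = 14 us = 1.4000e-05 s
depth = 1560 * 1.4000e-05 / 2
depth = 0.01092 m = 1.092 cm


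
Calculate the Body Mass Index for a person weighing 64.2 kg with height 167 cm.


BMI = weight / height^2
height = 167 cm = 1.67 m
BMI = 64.2 / 1.67^2
BMI = 23.02 kg/m^2


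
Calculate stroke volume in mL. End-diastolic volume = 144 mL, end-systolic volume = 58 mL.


SV = EDV - ESV
SV = 144 - 58
SV = 86 mL


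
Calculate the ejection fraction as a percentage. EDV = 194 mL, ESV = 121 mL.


SV = EDV - ESV = 194 - 121 = 73 mL
EF = SV/EDV * 100 = 73/194 * 100
EF = 37.63%


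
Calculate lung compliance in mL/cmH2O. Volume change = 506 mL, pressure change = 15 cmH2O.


C = dV / dP
C = 506 / 15
C = 33.73 mL/cmH2O


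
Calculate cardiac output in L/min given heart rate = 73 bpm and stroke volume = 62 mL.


CO = HR * SV
CO = 73 * 62 / 1000
CO = 4.526 L/min


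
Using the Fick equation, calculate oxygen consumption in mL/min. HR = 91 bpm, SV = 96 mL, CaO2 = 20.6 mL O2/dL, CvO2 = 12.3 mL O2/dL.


CO = HR*SV = 91*96/1000 = 8.736 L/min
a-v O2 diff = 20.6 - 12.3 = 8.3 mL/dL
VO2 = CO * (CaO2-CvO2) * 10 dL/L
VO2 = 8.736 * 8.3 * 10
VO2 = 725.1 mL/min


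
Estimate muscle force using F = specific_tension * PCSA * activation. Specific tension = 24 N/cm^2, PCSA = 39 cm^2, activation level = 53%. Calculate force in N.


F = sigma * PCSA * activation
F = 24 * 39 * 0.53
F = 496.1 N


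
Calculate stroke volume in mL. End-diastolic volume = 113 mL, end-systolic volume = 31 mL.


SV = EDV - ESV
SV = 113 - 31
SV = 82 mL


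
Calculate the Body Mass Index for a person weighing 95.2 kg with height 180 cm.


BMI = weight / height^2
height = 180 cm = 1.8 m
BMI = 95.2 / 1.8^2
BMI = 29.38 kg/m^2


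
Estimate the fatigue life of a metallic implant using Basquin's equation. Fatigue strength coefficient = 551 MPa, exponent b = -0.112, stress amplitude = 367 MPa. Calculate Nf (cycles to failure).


sigma_a = sigma_f' * (2Nf)^b
2Nf = (sigma_a/sigma_f')^(1/b)
2Nf = (367/551)^(1/-0.112)
2Nf = 37.649889
Nf = 18.82


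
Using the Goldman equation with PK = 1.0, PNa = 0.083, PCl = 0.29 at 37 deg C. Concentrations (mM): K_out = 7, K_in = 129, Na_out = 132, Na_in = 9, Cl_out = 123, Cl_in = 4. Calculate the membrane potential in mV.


Vm = (RT/F)*ln((PK*Ko + PNa*Nao + PCl*Cli)/(PK*Ki + PNa*Nai + PCl*Clo))
Numer = 19.116, Denom = 165.417
Vm = -57.67 mV


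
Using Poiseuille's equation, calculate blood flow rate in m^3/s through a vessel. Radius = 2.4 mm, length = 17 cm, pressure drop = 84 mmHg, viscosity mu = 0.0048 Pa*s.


Q = pi*r^4*dP / (8*mu*L)
r = 0.0024 m, L = 0.17 m
dP = 84 mmHg = 11199.048 Pa
Q = 1.7881e-04 m^3/s


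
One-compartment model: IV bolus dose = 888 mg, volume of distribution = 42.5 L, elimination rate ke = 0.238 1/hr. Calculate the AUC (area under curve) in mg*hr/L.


C0 = Dose/Vd = 888/42.5 = 20.8941 mg/L
AUC = C0/ke = 20.8941/0.238
AUC = 87.79 mg*hr/L


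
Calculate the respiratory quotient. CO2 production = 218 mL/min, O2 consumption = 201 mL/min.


RQ = VCO2 / VO2
RQ = 218 / 201
RQ = 1.085


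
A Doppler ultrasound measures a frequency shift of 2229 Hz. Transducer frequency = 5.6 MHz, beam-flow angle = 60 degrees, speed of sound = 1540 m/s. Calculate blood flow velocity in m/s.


v = fd * c / (2 * f0 * cos(theta))
v = 2229 * 1540 / (2 * 5.6000e+06 * cos(60))
v = 0.613 m/s


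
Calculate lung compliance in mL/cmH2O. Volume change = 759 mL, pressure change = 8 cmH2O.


C = dV / dP
C = 759 / 8
C = 94.88 mL/cmH2O


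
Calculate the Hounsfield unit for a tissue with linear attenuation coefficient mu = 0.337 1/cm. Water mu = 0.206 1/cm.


HU = ((mu_tissue - mu_water) / mu_water) * 1000
HU = ((0.337 - 0.206) / 0.206) * 1000
HU = 635.9


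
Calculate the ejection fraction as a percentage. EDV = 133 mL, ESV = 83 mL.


SV = EDV - ESV = 133 - 83 = 50 mL
EF = SV/EDV * 100 = 50/133 * 100
EF = 37.59%


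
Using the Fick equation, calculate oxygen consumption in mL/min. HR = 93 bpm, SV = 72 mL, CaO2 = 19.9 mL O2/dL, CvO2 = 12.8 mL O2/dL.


CO = HR*SV = 93*72/1000 = 6.696 L/min
a-v O2 diff = 19.9 - 12.8 = 7.1 mL/dL
VO2 = CO * (CaO2-CvO2) * 10 dL/L
VO2 = 6.696 * 7.1 * 10
VO2 = 475.4 mL/min


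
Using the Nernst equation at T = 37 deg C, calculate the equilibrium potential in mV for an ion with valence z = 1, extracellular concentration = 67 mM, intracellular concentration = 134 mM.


E = (RT/(zF)) * ln(C_out/C_in)
T = 37 + 273.15 = 310.15 K
E = (8.314 * 310.15 / (1 * 96485)) * ln(67/134)
E = -18.52 mV


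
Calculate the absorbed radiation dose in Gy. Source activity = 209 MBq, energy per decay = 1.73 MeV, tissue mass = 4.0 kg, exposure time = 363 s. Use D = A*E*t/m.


A = 209 MBq = 2.0900e+08 Bq
E = 1.73 MeV = 2.77146e-13 J
D = A*E*t/m = 2.0900e+08*2.77146e-13*363/4.0
D = 0.005257 Gy


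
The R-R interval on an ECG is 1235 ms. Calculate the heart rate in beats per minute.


HR = 60 / RR_interval(s)
RR = 1235 ms = 1.235 s
HR = 60 / 1.235 = 48.58 bpm


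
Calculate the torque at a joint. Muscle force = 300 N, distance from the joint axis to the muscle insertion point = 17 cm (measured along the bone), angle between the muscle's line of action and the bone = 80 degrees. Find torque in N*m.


Torque = F * d * sin(theta)   (moment arm = d*sin(theta))
d = 17 cm = 0.17 m
Torque = 300 * 0.17 * sin(80)
Torque = 50.23 N*m


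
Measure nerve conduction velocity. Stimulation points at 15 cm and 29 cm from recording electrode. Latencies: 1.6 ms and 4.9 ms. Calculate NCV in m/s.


Distance = (29 - 15) / 100 = 0.14 m
dt = (4.9 - 1.6) / 1000 = 0.0033 s
NCV = dist / dt = 42.42 m/s


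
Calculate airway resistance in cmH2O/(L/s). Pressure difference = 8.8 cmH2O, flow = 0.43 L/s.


R = dP / flow
R = 8.8 / 0.43
R = 20.47 cmH2O/(L/s)


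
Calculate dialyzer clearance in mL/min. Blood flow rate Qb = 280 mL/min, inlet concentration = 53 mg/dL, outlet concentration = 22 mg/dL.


K = Qb * (Cb_in - Cb_out) / Cb_in
K = 280 * (53 - 22) / 53
K = 163.8 mL/min


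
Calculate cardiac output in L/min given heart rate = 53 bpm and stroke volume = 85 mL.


CO = HR * SV
CO = 53 * 85 / 1000
CO = 4.505 L/min


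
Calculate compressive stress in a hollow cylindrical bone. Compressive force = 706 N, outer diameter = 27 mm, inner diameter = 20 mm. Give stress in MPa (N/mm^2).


A = pi*(r_o^2 - r_i^2)
r_o = 13.5 mm, r_i = 10 mm
A = 258.396 mm^2
sigma = F/A = 706 / 258.396
sigma = 2.732 MPa


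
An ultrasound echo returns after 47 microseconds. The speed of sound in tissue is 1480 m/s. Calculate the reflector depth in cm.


depth = c * t / 2
t = 47 us = 4.7000e-05 s
depth = 1480 * 4.7000e-05 / 2
depth = 0.03478 m = 3.478 cm


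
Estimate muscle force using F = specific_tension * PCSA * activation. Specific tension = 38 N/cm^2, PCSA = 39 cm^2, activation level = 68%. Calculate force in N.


F = sigma * PCSA * activation
F = 38 * 39 * 0.68
F = 1008 N


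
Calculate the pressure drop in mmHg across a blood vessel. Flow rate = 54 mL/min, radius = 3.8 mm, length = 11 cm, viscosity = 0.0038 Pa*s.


dP = 8*mu*L*Q / (pi*r^4)
Q = 54 mL/min = 9e-07 m^3/s
dP = 4.59435 Pa = 4.59435 / 133.322 mmHg = 0.03446 mmHg


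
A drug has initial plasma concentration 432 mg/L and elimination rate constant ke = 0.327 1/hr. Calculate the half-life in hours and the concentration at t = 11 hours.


t_half = ln(2) / ke = 0.693147 / 0.327 = 2.12 hr
C(t) = C0 * exp(-ke*t) = 432 * exp(-0.327*11)
C(11) = 11.84 mg/L


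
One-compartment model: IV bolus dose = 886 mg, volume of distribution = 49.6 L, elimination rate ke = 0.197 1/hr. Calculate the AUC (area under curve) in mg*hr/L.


C0 = Dose/Vd = 886/49.6 = 17.8629 mg/L
AUC = C0/ke = 17.8629/0.197
AUC = 90.67 mg*hr/L


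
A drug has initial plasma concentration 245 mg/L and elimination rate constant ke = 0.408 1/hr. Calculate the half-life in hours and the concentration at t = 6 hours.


t_half = ln(2) / ke = 0.693147 / 0.408 = 1.699 hr
C(t) = C0 * exp(-ke*t) = 245 * exp(-0.408*6)
C(6) = 21.18 mg/L


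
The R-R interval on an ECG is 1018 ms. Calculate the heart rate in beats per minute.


HR = 60 / RR_interval(s)
RR = 1018 ms = 1.018 s
HR = 60 / 1.018 = 58.94 bpm


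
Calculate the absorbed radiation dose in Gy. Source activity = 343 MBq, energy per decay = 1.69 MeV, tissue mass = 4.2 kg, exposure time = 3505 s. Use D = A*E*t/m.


A = 343 MBq = 3.4300e+08 Bq
E = 1.69 MeV = 2.70738e-13 J
D = A*E*t/m = 3.4300e+08*2.70738e-13*3505/4.2
D = 0.0775 Gy
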